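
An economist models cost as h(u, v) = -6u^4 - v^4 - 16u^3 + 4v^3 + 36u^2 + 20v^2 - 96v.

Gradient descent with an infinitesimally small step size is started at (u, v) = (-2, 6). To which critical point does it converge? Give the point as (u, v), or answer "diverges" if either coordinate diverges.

h is separable, so gradient descent decouples: u follows -∂h/∂u, v follows -∂h/∂v.
∂h/∂u = -24u(u - 1)(u + 3); at u=-2 this is -144, so u increases.
∂h/∂v = -4(v - 4)(v - 2)(v + 3); at v=6 this is -288, so v increases.
The v-coordinate has no critical point in that direction and runs off to infinity.

diverges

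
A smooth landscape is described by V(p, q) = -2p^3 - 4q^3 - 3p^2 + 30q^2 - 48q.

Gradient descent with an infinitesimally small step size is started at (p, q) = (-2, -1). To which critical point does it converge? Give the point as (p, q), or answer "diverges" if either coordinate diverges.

(-1, 1)

V is separable, so gradient descent decouples: p follows -∂V/∂p, q follows -∂V/∂q.
∂V/∂p = -6p(p + 1); at p=-2 this is -12, so p increases.
∂V/∂q = -12(q - 4)(q - 1); at q=-1 this is -120, so q increases.
p converges to its nearest critical value -1 (a local min of the p-part); q converges to 1. The iterate converges to (-1, 1).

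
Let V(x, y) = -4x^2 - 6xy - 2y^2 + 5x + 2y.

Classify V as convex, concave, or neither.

V is quadratic, so its Hessian is the constant matrix H = [[-8, -6], [-6, -4]].
det(H) = -4, tr(H) = -12.
det(H) < 0, so H is indefinite: neither convex nor concave.

neither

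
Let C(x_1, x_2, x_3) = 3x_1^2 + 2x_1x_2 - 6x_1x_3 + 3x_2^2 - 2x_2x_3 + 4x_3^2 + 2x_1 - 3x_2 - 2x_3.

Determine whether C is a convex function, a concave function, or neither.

convex

C is quadratic, so its Hessian is the constant matrix H = [[6, 2, -6], [2, 6, -2], [-6, -2, 8]].
Leading principal minors: 6, 32, 64.
All positive ⇒ H ≻ 0 ⇒ convex.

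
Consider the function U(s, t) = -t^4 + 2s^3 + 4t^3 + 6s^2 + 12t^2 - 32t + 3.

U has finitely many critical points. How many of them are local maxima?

U separates as a function of s plus a function of t, so ∇U=0 decouples.
∂U/∂s = 6s(s + 2) = 0 at s ∈ {-2, 0}; ∂U/∂t = -4(t - 4)(t - 1)(t + 2) = 0 at t ∈ {-2, 1, 4}.
The Hessian is diagonal: diag(U_ss, U_tt). Second derivatives: U_ss(-2)=-12, U_ss(0)=12; U_tt(-2)=-72, U_tt(1)=36, U_tt(4)=-72.
Local maxima occur where both diagonal entries negative: (-2, -2), (-2, 4). Count: 2.

2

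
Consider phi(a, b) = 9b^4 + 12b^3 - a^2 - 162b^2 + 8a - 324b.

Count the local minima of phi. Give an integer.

0

phi separates as a function of a plus a function of b, so ∇phi=0 decouples.
∂phi/∂a = -2(a - 4) = 0 at a ∈ {4}; ∂phi/∂b = 36(b - 3)(b + 1)(b + 3) = 0 at b ∈ {-3, -1, 3}.
The Hessian is diagonal: diag(phi_aa, phi_bb). Second derivatives: phi_aa(4)=-2; phi_bb(-3)=432, phi_bb(-1)=-288, phi_bb(3)=864.
Local minima occur where both diagonal entries positive: none. Count: 0.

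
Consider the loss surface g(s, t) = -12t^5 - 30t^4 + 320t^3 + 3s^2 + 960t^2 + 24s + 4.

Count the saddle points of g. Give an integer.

g separates as a function of s plus a function of t, so ∇g=0 decouples.
∂g/∂s = 6(s + 4) = 0 at s ∈ {-4}; ∂g/∂t = -60t(t - 4)(t + 2)(t + 4) = 0 at t ∈ {-4, -2, 0, 4}.
The Hessian is diagonal: diag(g_ss, g_tt). Second derivatives: g_ss(-4)=6; g_tt(-4)=3840, g_tt(-2)=-1440, g_tt(0)=1920, g_tt(4)=-11520.
Saddle points occur where the two diagonal entries have opposite signs: (-4, -2), (-4, 4). Count: 2.

2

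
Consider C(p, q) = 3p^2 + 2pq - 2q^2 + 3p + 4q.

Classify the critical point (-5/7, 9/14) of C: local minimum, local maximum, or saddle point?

The Hessian of C is constant: H = [[6, 2], [2, -4]].
det(H) = 6·(-4) − 2² = -28.
Since det(H) < 0, H is indefinite and the critical point is a saddle point.

saddle point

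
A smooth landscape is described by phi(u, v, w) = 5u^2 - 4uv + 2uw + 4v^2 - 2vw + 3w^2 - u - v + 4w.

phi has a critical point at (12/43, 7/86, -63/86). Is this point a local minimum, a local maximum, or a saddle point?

local minimum

The Hessian is constant: H = [[10, -4, 2], [-4, 8, -2], [2, -2, 6]].
Leading principal minors: Δ₁ = 10, Δ₂ = 64, Δ₃ = 344.
All leading minors are positive, so H is positive definite: a local minimum.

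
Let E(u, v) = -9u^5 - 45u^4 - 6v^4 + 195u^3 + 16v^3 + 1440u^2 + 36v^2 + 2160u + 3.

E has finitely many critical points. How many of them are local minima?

2

E separates as a function of u plus a function of v, so ∇E=0 decouples.
∂E/∂u = -45(u - 4)(u + 1)(u + 3)(u + 4) = 0 at u ∈ {-4, -3, -1, 4}; ∂E/∂v = -24v(v - 3)(v + 1) = 0 at v ∈ {-1, 0, 3}.
The Hessian is diagonal: diag(E_uu, E_vv). Second derivatives: E_uu(-4)=1080, E_uu(-3)=-630, E_uu(-1)=1350, E_uu(4)=-12600; E_vv(-1)=-96, E_vv(0)=72, E_vv(3)=-288.
Local minima occur where both diagonal entries positive: (-4, 0), (-1, 0). Count: 2.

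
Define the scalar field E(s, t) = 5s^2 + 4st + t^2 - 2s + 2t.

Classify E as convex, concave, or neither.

convex

E is quadratic, so its Hessian is the constant matrix H = [[10, 4], [4, 2]].
det(H) = 4, tr(H) = 12.
det(H) > 0 and tr(H) > 0, so H is positive definite everywhere: convex.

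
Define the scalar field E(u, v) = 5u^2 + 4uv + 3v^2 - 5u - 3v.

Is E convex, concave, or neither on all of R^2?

E is quadratic, so its Hessian is the constant matrix H = [[10, 4], [4, 6]].
det(H) = 44, tr(H) = 16.
det(H) > 0 and tr(H) > 0, so H is positive definite everywhere: convex.

convex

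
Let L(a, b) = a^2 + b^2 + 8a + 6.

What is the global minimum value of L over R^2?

L(a,b) separates as P(a) + Q(b) + 6, so its minimum is min P + min Q + 6.
P'(a) = 2a + 8 vanishes at a ∈ {-4}; Q'(b) = 2b vanishes at b ∈ {0}.
Local minima of P (where P''>0): P(-4)=-16. Local minima of Q: Q(0)=0.
So the global minimum of L is P(-4) + Q(0) + 6 = -16 + 0 + 6 = -10, attained at (-4, 0).

-10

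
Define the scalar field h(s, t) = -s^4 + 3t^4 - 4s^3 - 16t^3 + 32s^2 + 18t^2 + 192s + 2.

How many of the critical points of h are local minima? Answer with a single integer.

2

h separates as a function of s plus a function of t, so ∇h=0 decouples.
∂h/∂s = -4(s - 4)(s + 3)(s + 4) = 0 at s ∈ {-4, -3, 4}; ∂h/∂t = 12t(t - 3)(t - 1) = 0 at t ∈ {0, 1, 3}.
The Hessian is diagonal: diag(h_ss, h_tt). Second derivatives: h_ss(-4)=-32, h_ss(-3)=28, h_ss(4)=-224; h_tt(0)=36, h_tt(1)=-24, h_tt(3)=72.
Local minima occur where both diagonal entries positive: (-3, 0), (-3, 3). Count: 2.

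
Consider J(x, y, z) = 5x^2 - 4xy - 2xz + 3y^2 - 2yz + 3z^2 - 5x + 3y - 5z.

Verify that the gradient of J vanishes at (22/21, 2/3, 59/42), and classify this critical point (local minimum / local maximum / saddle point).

local minimum

∇J = (10x - 4y - 2z - 5, -4x + 6y - 2z + 3, -2x - 2y + 6z - 5); substituting (22/21, 2/3, 59/42) gives ∇J = (0, 0, 0), so (22/21, 2/3, 59/42) is indeed a critical point.
The Hessian is constant: H = [[10, -4, -2], [-4, 6, -2], [-2, -2, 6]].
Leading principal minors: Δ₁ = 10, Δ₂ = 44, Δ₃ = 168.
All leading minors are positive, so H is positive definite: a local minimum.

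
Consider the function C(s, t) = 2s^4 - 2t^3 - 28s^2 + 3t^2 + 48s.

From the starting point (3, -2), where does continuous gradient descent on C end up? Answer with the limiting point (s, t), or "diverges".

C is separable, so gradient descent decouples: s follows -∂C/∂s, t follows -∂C/∂t.
∂C/∂s = 8(s - 2)(s - 1)(s + 3); at s=3 this is 96, so s decreases.
∂C/∂t = -6t(t - 1); at t=-2 this is -36, so t increases.
s converges to its nearest critical value 2 (a local min of the s-part); t converges to 0. The iterate converges to (2, 0).

(2, 0)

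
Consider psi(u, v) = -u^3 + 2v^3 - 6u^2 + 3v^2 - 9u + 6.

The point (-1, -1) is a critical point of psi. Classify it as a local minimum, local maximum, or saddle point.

The mixed partial ∂²psi/∂u∂v is 0, so the Hessian at any point is diag(psi_uu, psi_vv) = diag(-6(u + 2), 6(2v + 1)).
At (-1, -1): H = diag(-6, -6).
Both eigenvalues are negative, so H is negative definite: a local maximum.

local maximum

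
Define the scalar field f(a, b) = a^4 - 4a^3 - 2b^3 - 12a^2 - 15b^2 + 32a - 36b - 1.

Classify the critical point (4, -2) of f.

saddle point

The mixed partial ∂²f/∂a∂b is 0, so the Hessian at any point is diag(f_aa, f_bb) = diag(12(a^2 - 2a - 2), -6(2b + 5)).
At (4, -2): H = diag(72, -6).
The eigenvalues have opposite signs, so H is indefinite: a saddle point.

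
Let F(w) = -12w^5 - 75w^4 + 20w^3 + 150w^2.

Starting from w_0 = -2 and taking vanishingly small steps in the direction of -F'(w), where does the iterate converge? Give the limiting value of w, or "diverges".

F'(w) = -60w(w - 1)(w + 1)(w + 5), so F'(-2) = 1080.
Gradient descent moves in the -F' direction, i.e. w is decreasing.
The nearest critical point in that direction is w = -5, where F'' = 7200 > 0 (a local minimum). The iterate converges there.

-5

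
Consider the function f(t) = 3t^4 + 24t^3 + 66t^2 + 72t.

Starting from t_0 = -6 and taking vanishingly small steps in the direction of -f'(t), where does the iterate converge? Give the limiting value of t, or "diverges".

-3

f'(t) = 12(t + 1)(t + 2)(t + 3), so f'(-6) = -720.
Gradient descent moves in the -f' direction, i.e. t is increasing.
The nearest critical point in that direction is t = -3, where f'' = 24 > 0 (a local minimum). The iterate converges there.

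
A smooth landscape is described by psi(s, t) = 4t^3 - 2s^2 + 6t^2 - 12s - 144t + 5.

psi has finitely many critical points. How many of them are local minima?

0

psi separates as a function of s plus a function of t, so ∇psi=0 decouples.
∂psi/∂s = -4(s + 3) = 0 at s ∈ {-3}; ∂psi/∂t = 12(t - 3)(t + 4) = 0 at t ∈ {-4, 3}.
The Hessian is diagonal: diag(psi_ss, psi_tt). Second derivatives: psi_ss(-3)=-4; psi_tt(-4)=-84, psi_tt(3)=84.
Local minima occur where both diagonal entries positive: none. Count: 0.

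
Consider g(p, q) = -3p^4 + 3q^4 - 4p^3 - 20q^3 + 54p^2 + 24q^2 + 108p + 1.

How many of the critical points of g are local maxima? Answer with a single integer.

g separates as a function of p plus a function of q, so ∇g=0 decouples.
∂g/∂p = -12(p - 3)(p + 1)(p + 3) = 0 at p ∈ {-3, -1, 3}; ∂g/∂q = 12q(q - 4)(q - 1) = 0 at q ∈ {0, 1, 4}.
The Hessian is diagonal: diag(g_pp, g_qq). Second derivatives: g_pp(-3)=-144, g_pp(-1)=96, g_pp(3)=-288; g_qq(0)=48, g_qq(1)=-36, g_qq(4)=144.
Local maxima occur where both diagonal entries negative: (-3, 1), (3, 1). Count: 2.

2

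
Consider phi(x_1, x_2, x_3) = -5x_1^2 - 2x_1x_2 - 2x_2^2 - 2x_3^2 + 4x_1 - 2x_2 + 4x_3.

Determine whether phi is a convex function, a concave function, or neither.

phi is quadratic, so its Hessian is the constant matrix H = [[-10, -2, 0], [-2, -4, 0], [0, 0, -4]].
Leading principal minors: -10, 36, -144.
Signs alternate −, +, − ⇒ H ≺ 0 ⇒ concave.

concave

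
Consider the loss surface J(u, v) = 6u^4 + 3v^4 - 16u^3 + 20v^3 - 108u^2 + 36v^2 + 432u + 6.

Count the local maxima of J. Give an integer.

1

J separates as a function of u plus a function of v, so ∇J=0 decouples.
∂J/∂u = 24(u - 3)(u - 2)(u + 3) = 0 at u ∈ {-3, 2, 3}; ∂J/∂v = 12v(v + 2)(v + 3) = 0 at v ∈ {-3, -2, 0}.
The Hessian is diagonal: diag(J_uu, J_vv). Second derivatives: J_uu(-3)=720, J_uu(2)=-120, J_uu(3)=144; J_vv(-3)=36, J_vv(-2)=-24, J_vv(0)=72.
Local maxima occur where both diagonal entries negative: (2, -2). Count: 1.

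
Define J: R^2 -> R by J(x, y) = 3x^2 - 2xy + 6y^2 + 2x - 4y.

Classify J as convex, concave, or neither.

J is quadratic, so its Hessian is the constant matrix H = [[6, -2], [-2, 12]].
det(H) = 68, tr(H) = 18.
det(H) > 0 and tr(H) > 0, so H is positive definite everywhere: convex.

convex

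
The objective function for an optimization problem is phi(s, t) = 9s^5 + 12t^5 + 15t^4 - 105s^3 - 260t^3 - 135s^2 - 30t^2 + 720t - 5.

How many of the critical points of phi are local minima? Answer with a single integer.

4

phi separates as a function of s plus a function of t, so ∇phi=0 decouples.
∂phi/∂s = 45s(s - 3)(s + 1)(s + 2) = 0 at s ∈ {-2, -1, 0, 3}; ∂phi/∂t = 60(t - 3)(t - 1)(t + 1)(t + 4) = 0 at t ∈ {-4, -1, 1, 3}.
The Hessian is diagonal: diag(phi_ss, phi_tt). Second derivatives: phi_ss(-2)=-450, phi_ss(-1)=180, phi_ss(0)=-270, phi_ss(3)=2700; phi_tt(-4)=-6300, phi_tt(-1)=1440, phi_tt(1)=-1200, phi_tt(3)=3360.
Local minima occur where both diagonal entries positive: (-1, -1), (-1, 3), (3, -1), (3, 3). Count: 4.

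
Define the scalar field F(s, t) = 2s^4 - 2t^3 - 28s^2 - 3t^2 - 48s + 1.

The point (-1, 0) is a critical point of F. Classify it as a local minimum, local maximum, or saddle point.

local maximum

The mixed partial ∂²F/∂s∂t is 0, so the Hessian at any point is diag(F_ss, F_tt) = diag(8(3s^2 - 7), -6(2t + 1)).
At (-1, 0): H = diag(-32, -6).
Both eigenvalues are negative, so H is negative definite: a local maximum.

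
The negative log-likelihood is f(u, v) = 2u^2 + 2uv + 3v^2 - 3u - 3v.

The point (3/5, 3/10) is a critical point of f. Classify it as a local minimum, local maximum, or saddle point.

The Hessian of f is constant: H = [[4, 2], [2, 6]].
det(H) = 4·6 − 2² = 20.
det(H) > 0 and tr(H) = 10 > 0, so H is positive definite and the point is a local minimum.

local minimum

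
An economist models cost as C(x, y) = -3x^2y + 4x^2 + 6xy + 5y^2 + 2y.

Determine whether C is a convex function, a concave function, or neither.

neither

The term -3x^2y is cubic, so the Hessian is not constant.
∂²C/∂x² = -6y + 8, which takes both signs as y varies (negative for sufficiently large y). A diagonal entry of the Hessian changing sign means the Hessian is neither positive- nor negative-semidefinite on all of R^2.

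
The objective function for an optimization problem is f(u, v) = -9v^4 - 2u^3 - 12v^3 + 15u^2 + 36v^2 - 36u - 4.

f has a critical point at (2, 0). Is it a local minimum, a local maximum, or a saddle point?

The mixed partial ∂²f/∂u∂v is 0, so the Hessian at any point is diag(f_uu, f_vv) = diag(6(-2u + 5), 36(-3v^2 - 2v + 2)).
At (2, 0): H = diag(6, 72).
Both eigenvalues are positive, so H is positive definite: a local minimum.

local minimum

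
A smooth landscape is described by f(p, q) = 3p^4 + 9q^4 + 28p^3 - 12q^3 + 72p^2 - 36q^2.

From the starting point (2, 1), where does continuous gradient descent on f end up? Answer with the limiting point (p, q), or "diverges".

f is separable, so gradient descent decouples: p follows -∂f/∂p, q follows -∂f/∂q.
∂f/∂p = 12p(p + 3)(p + 4); at p=2 this is 720, so p decreases.
∂f/∂q = 36q(q - 2)(q + 1); at q=1 this is -72, so q increases.
p converges to its nearest critical value 0 (a local min of the p-part); q converges to 2. The iterate converges to (0, 2).

(0, 2)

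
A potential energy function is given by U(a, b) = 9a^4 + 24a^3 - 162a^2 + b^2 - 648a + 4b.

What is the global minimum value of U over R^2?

U(a,b) separates as P(a) + Q(b), so its minimum is min P + min Q.
P'(a) = 36(a - 3)(a + 2)(a + 3) vanishes at a ∈ {-3, -2, 3}; Q'(b) = 2b + 4 vanishes at b ∈ {-2}.
Local minima of P (where P''>0): P(-3)=567, P(3)=-2025. Local minima of Q: Q(-2)=-4.
So the global minimum of U is P(3) + Q(-2) = -2025 − 4 = -2029, attained at (3, -2).

-2029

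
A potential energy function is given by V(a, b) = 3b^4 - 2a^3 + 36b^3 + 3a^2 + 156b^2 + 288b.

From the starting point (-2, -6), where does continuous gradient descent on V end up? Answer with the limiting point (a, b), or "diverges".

V is separable, so gradient descent decouples: a follows -∂V/∂a, b follows -∂V/∂b.
∂V/∂a = -6a(a - 1); at a=-2 this is -36, so a increases.
∂V/∂b = 12(b + 2)(b + 3)(b + 4); at b=-6 this is -288, so b increases.
a converges to its nearest critical value 0 (a local min of the a-part); b converges to -4. The iterate converges to (0, -4).

(0, -4)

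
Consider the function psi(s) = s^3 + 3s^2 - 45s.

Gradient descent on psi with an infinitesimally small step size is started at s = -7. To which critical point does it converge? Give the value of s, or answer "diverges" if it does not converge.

diverges

psi'(s) = 3(s - 3)(s + 5), so psi'(-7) = 60.
Gradient descent moves in the -psi' direction, i.e. s is decreasing.
There is no critical point below s=-7, and psi' keeps the same sign, so the iterate runs off to −∞.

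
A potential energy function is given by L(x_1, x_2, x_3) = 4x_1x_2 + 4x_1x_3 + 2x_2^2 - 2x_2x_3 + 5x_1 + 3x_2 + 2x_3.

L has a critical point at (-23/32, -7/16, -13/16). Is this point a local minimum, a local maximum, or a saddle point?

The Hessian is constant: H = [[0, 4, 4], [4, 4, -2], [4, -2, 0]].
Leading principal minors: Δ₁ = 0, Δ₂ = -16, Δ₃ = -128.
The minors fit neither the all-positive nor the alternating-sign pattern, so H is indefinite: a saddle point.

saddle point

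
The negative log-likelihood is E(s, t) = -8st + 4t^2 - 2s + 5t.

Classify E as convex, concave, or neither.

neither

E is quadratic, so its Hessian is the constant matrix H = [[0, -8], [-8, 8]].
det(H) = -64, tr(H) = 8.
det(H) < 0, so H is indefinite: neither convex nor concave.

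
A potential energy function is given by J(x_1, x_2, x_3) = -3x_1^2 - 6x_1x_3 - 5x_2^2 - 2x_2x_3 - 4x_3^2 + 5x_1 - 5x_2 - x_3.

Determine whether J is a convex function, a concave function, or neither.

concave

J is quadratic, so its Hessian is the constant matrix H = [[-6, 0, -6], [0, -10, -2], [-6, -2, -8]].
Leading principal minors: -6, 60, -96.
Signs alternate −, +, − ⇒ H ≺ 0 ⇒ concave.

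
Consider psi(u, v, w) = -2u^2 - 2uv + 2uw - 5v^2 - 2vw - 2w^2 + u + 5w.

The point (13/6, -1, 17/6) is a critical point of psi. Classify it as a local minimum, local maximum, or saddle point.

local maximum

The Hessian is constant: H = [[-4, -2, 2], [-2, -10, -2], [2, -2, -4]].
Leading principal minors: Δ₁ = -4, Δ₂ = 36, Δ₃ = -72.
The minors alternate sign starting negative (−, +, −), so H is negative definite: a local maximum.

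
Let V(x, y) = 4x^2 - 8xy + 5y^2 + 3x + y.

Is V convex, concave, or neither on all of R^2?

convex

V is quadratic, so its Hessian is the constant matrix H = [[8, -8], [-8, 10]].
det(H) = 16, tr(H) = 18.
det(H) > 0 and tr(H) > 0, so H is positive definite everywhere: convex.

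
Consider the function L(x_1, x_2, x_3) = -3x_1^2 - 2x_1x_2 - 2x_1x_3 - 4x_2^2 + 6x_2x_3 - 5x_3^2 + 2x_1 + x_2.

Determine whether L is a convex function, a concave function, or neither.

concave

L is quadratic, so its Hessian is the constant matrix H = [[-6, -2, -2], [-2, -8, 6], [-2, 6, -10]].
Leading principal minors: -6, 44, -144.
Signs alternate −, +, − ⇒ H ≺ 0 ⇒ concave.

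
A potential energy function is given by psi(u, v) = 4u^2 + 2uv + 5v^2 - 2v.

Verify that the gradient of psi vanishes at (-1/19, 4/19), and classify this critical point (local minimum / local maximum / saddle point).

∇psi = (8u + 2v, 2u + 10v - 2); substituting (-1/19, 4/19) gives ∇psi = (0, 0), so (-1/19, 4/19) is indeed a critical point.
The Hessian of psi is constant: H = [[8, 2], [2, 10]].
det(H) = 8·10 − 2² = 76.
det(H) > 0 and tr(H) = 18 > 0, so H is positive definite and the point is a local minimum.

local minimum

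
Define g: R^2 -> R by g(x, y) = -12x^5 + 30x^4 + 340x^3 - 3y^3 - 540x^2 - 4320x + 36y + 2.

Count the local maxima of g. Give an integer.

g separates as a function of x plus a function of y, so ∇g=0 decouples.
∂g/∂x = -60(x - 4)(x - 3)(x + 2)(x + 3) = 0 at x ∈ {-3, -2, 3, 4}; ∂g/∂y = -9(y - 2)(y + 2) = 0 at y ∈ {-2, 2}.
The Hessian is diagonal: diag(g_xx, g_yy). Second derivatives: g_xx(-3)=2520, g_xx(-2)=-1800, g_xx(3)=1800, g_xx(4)=-2520; g_yy(-2)=36, g_yy(2)=-36.
Local maxima occur where both diagonal entries negative: (-2, 2), (4, 2). Count: 2.

2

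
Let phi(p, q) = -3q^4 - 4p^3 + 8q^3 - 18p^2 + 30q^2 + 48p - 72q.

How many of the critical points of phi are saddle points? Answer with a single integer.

3

phi separates as a function of p plus a function of q, so ∇phi=0 decouples.
∂phi/∂p = -12(p - 1)(p + 4) = 0 at p ∈ {-4, 1}; ∂phi/∂q = -12(q - 3)(q - 1)(q + 2) = 0 at q ∈ {-2, 1, 3}.
The Hessian is diagonal: diag(phi_pp, phi_qq). Second derivatives: phi_pp(-4)=60, phi_pp(1)=-60; phi_qq(-2)=-180, phi_qq(1)=72, phi_qq(3)=-120.
Saddle points occur where the two diagonal entries have opposite signs: (-4, -2), (-4, 3), (1, 1). Count: 3.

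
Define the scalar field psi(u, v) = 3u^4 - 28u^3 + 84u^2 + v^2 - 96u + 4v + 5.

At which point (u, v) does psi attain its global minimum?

(4, -2)

psi(u,v) separates as P(u) + Q(v) + 5, so its minimum is min P + min Q + 5.
P'(u) = 12(u - 4)(u - 2)(u - 1) vanishes at u ∈ {1, 2, 4}; Q'(v) = 2v + 4 vanishes at v ∈ {-2}.
Local minima of P (where P''>0): P(1)=-37, P(4)=-64. Local minima of Q: Q(-2)=-4.
So the global minimum of psi is P(4) + Q(-2) + 5 = -64 − 4 + 5 = -63, attained at (4, -2).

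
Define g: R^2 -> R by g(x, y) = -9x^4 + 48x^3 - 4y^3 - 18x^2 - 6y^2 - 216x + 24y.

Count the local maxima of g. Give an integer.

g separates as a function of x plus a function of y, so ∇g=0 decouples.
∂g/∂x = -36(x - 3)(x - 2)(x + 1) = 0 at x ∈ {-1, 2, 3}; ∂g/∂y = -12(y - 1)(y + 2) = 0 at y ∈ {-2, 1}.
The Hessian is diagonal: diag(g_xx, g_yy). Second derivatives: g_xx(-1)=-432, g_xx(2)=108, g_xx(3)=-144; g_yy(-2)=36, g_yy(1)=-36.
Local maxima occur where both diagonal entries negative: (-1, 1), (3, 1). Count: 2.

2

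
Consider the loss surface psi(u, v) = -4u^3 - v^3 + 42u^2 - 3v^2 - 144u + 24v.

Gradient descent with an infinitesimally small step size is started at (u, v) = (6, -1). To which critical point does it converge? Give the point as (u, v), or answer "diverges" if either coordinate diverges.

psi is separable, so gradient descent decouples: u follows -∂psi/∂u, v follows -∂psi/∂v.
∂psi/∂u = -12(u - 4)(u - 3); at u=6 this is -72, so u increases.
∂psi/∂v = -3(v - 2)(v + 4); at v=-1 this is 27, so v decreases.
The u-coordinate has no critical point in that direction and runs off to infinity.

diverges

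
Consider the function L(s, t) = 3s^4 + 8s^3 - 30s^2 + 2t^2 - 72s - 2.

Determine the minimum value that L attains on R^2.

L(s,t) separates as P(s) + Q(t) − 2, so its minimum is min P + min Q − 2.
P'(s) = 12(s - 2)(s + 1)(s + 3) vanishes at s ∈ {-3, -1, 2}; Q'(t) = 4t vanishes at t ∈ {0}.
Local minima of P (where P''>0): P(-3)=-27, P(2)=-152. Local minima of Q: Q(0)=0.
So the global minimum of L is P(2) + Q(0) − 2 = -152 + 0 − 2 = -154, attained at (2, 0).

-154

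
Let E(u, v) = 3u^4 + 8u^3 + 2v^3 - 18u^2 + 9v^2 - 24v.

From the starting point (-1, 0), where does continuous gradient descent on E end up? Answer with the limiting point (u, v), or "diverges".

E is separable, so gradient descent decouples: u follows -∂E/∂u, v follows -∂E/∂v.
∂E/∂u = 12u(u - 1)(u + 3); at u=-1 this is 48, so u decreases.
∂E/∂v = 6(v - 1)(v + 4); at v=0 this is -24, so v increases.
u converges to its nearest critical value -3 (a local min of the u-part); v converges to 1. The iterate converges to (-3, 1).

(-3, 1)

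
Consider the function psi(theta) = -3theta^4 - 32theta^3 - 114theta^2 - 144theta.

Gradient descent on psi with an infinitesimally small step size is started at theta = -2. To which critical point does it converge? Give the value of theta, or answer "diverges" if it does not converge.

-3

psi'(theta) = -12(theta + 1)(theta + 3)(theta + 4), so psi'(-2) = 24.
Gradient descent moves in the -psi' direction, i.e. theta is decreasing.
The nearest critical point in that direction is theta = -3, where psi'' = 24 > 0 (a local minimum). The iterate converges there.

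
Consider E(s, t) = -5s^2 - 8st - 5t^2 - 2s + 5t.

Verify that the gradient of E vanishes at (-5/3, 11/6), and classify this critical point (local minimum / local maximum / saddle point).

local maximum

∇E = (-10s - 8t - 2, -8s - 10t + 5); substituting (-5/3, 11/6) gives ∇E = (0, 0), so (-5/3, 11/6) is indeed a critical point.
The Hessian of E is constant: H = [[-10, -8], [-8, -10]].
det(H) = (-10)·(-10) − (-8)² = 36.
det(H) > 0 and tr(H) = -20 < 0, so H is negative definite and the point is a local maximum.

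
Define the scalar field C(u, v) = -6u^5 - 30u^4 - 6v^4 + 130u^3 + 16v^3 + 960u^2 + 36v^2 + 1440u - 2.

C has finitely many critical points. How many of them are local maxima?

4

C separates as a function of u plus a function of v, so ∇C=0 decouples.
∂C/∂u = -30(u - 4)(u + 1)(u + 3)(u + 4) = 0 at u ∈ {-4, -3, -1, 4}; ∂C/∂v = -24v(v - 3)(v + 1) = 0 at v ∈ {-1, 0, 3}.
The Hessian is diagonal: diag(C_uu, C_vv). Second derivatives: C_uu(-4)=720, C_uu(-3)=-420, C_uu(-1)=900, C_uu(4)=-8400; C_vv(-1)=-96, C_vv(0)=72, C_vv(3)=-288.
Local maxima occur where both diagonal entries negative: (-3, -1), (-3, 3), (4, -1), (4, 3). Count: 4.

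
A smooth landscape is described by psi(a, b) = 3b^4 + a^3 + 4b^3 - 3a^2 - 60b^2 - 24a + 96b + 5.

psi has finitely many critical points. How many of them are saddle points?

psi separates as a function of a plus a function of b, so ∇psi=0 decouples.
∂psi/∂a = 3(a - 4)(a + 2) = 0 at a ∈ {-2, 4}; ∂psi/∂b = 12(b - 2)(b - 1)(b + 4) = 0 at b ∈ {-4, 1, 2}.
The Hessian is diagonal: diag(psi_aa, psi_bb). Second derivatives: psi_aa(-2)=-18, psi_aa(4)=18; psi_bb(-4)=360, psi_bb(1)=-60, psi_bb(2)=72.
Saddle points occur where the two diagonal entries have opposite signs: (-2, -4), (-2, 2), (4, 1). Count: 3.

3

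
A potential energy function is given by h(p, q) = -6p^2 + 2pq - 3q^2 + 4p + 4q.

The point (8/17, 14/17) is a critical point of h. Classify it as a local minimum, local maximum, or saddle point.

local maximum

The Hessian of h is constant: H = [[-12, 2], [2, -6]].
det(H) = (-12)·(-6) − 2² = 68.
det(H) > 0 and tr(H) = -18 < 0, so H is negative definite and the point is a local maximum.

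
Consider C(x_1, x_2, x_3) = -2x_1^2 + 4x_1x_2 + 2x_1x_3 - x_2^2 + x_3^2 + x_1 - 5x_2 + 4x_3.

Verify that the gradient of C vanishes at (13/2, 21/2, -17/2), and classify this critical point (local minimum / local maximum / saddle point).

saddle point

∇C = (-4x_1 + 4x_2 + 2x_3 + 1, 4x_1 - 2x_2 - 5, 2x_1 + 2x_3 + 4); substituting (13/2, 21/2, -17/2) gives ∇C = (0, 0, 0), so (13/2, 21/2, -17/2) is indeed a critical point.
The Hessian is constant: H = [[-4, 4, 2], [4, -2, 0], [2, 0, 2]].
Leading principal minors: Δ₁ = -4, Δ₂ = -8, Δ₃ = -8.
The minors fit neither the all-positive nor the alternating-sign pattern, so H is indefinite: a saddle point.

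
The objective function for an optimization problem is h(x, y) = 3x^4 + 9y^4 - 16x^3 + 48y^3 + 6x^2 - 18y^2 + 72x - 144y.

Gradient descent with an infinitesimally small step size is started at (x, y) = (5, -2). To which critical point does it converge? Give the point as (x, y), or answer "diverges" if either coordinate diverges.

h is separable, so gradient descent decouples: x follows -∂h/∂x, y follows -∂h/∂y.
∂h/∂x = 12(x - 3)(x - 2)(x + 1); at x=5 this is 432, so x decreases.
∂h/∂y = 36(y - 1)(y + 1)(y + 4); at y=-2 this is 216, so y decreases.
x converges to its nearest critical value 3 (a local min of the x-part); y converges to -4. The iterate converges to (3, -4).

(3, -4)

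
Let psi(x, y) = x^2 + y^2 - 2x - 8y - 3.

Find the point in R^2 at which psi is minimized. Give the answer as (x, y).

psi(x,y) separates as P(x) + Q(y) − 3, so its minimum is min P + min Q − 3.
P'(x) = 2x - 2 vanishes at x ∈ {1}; Q'(y) = 2y - 8 vanishes at y ∈ {4}.
Local minima of P (where P''>0): P(1)=-1. Local minima of Q: Q(4)=-16.
So the global minimum of psi is P(1) + Q(4) − 3 = -1 − 16 − 3 = -20, attained at (1, 4).

(1, 4)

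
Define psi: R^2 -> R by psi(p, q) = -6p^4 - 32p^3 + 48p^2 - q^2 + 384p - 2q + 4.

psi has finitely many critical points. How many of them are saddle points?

1

psi separates as a function of p plus a function of q, so ∇psi=0 decouples.
∂psi/∂p = -24(p - 2)(p + 2)(p + 4) = 0 at p ∈ {-4, -2, 2}; ∂psi/∂q = -2(q + 1) = 0 at q ∈ {-1}.
The Hessian is diagonal: diag(psi_pp, psi_qq). Second derivatives: psi_pp(-4)=-288, psi_pp(-2)=192, psi_pp(2)=-576; psi_qq(-1)=-2.
Saddle points occur where the two diagonal entries have opposite signs: (-2, -1). Count: 1.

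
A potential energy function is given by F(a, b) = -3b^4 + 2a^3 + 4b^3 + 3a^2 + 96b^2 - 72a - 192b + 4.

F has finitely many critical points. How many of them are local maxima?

2

F separates as a function of a plus a function of b, so ∇F=0 decouples.
∂F/∂a = 6(a - 3)(a + 4) = 0 at a ∈ {-4, 3}; ∂F/∂b = -12(b - 4)(b - 1)(b + 4) = 0 at b ∈ {-4, 1, 4}.
The Hessian is diagonal: diag(F_aa, F_bb). Second derivatives: F_aa(-4)=-42, F_aa(3)=42; F_bb(-4)=-480, F_bb(1)=180, F_bb(4)=-288.
Local maxima occur where both diagonal entries negative: (-4, -4), (-4, 4). Count: 2.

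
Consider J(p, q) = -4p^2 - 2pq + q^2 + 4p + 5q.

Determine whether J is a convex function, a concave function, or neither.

J is quadratic, so its Hessian is the constant matrix H = [[-8, -2], [-2, 2]].
det(H) = -20, tr(H) = -6.
det(H) < 0, so H is indefinite: neither convex nor concave.

neither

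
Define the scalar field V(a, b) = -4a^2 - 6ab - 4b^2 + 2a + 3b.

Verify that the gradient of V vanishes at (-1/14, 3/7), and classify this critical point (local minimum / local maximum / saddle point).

∇V = (-8a - 6b + 2, -6a - 8b + 3); substituting (-1/14, 3/7) gives ∇V = (0, 0), so (-1/14, 3/7) is indeed a critical point.
The Hessian of V is constant: H = [[-8, -6], [-6, -8]].
det(H) = (-8)·(-8) − (-6)² = 28.
det(H) > 0 and tr(H) = -16 < 0, so H is negative definite and the point is a local maximum.

local maximum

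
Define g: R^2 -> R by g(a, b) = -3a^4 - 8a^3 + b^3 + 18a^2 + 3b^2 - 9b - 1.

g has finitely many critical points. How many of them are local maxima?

2

g separates as a function of a plus a function of b, so ∇g=0 decouples.
∂g/∂a = -12a(a - 1)(a + 3) = 0 at a ∈ {-3, 0, 1}; ∂g/∂b = 3(b - 1)(b + 3) = 0 at b ∈ {-3, 1}.
The Hessian is diagonal: diag(g_aa, g_bb). Second derivatives: g_aa(-3)=-144, g_aa(0)=36, g_aa(1)=-48; g_bb(-3)=-12, g_bb(1)=12.
Local maxima occur where both diagonal entries negative: (-3, -3), (1, -3). Count: 2.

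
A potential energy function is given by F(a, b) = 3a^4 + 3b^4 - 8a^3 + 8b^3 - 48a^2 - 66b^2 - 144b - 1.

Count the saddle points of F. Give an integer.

F separates as a function of a plus a function of b, so ∇F=0 decouples.
∂F/∂a = 12a(a - 4)(a + 2) = 0 at a ∈ {-2, 0, 4}; ∂F/∂b = 12(b - 3)(b + 1)(b + 4) = 0 at b ∈ {-4, -1, 3}.
The Hessian is diagonal: diag(F_aa, F_bb). Second derivatives: F_aa(-2)=144, F_aa(0)=-96, F_aa(4)=288; F_bb(-4)=252, F_bb(-1)=-144, F_bb(3)=336.
Saddle points occur where the two diagonal entries have opposite signs: (-2, -1), (0, -4), (0, 3), (4, -1). Count: 4.

4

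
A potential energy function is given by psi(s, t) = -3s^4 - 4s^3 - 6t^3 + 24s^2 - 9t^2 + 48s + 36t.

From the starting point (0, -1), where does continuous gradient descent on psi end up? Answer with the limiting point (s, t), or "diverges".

(-1, -2)

psi is separable, so gradient descent decouples: s follows -∂psi/∂s, t follows -∂psi/∂t.
∂psi/∂s = -12(s - 2)(s + 1)(s + 2); at s=0 this is 48, so s decreases.
∂psi/∂t = -18(t - 1)(t + 2); at t=-1 this is 36, so t decreases.
s converges to its nearest critical value -1 (a local min of the s-part); t converges to -2. The iterate converges to (-1, -2).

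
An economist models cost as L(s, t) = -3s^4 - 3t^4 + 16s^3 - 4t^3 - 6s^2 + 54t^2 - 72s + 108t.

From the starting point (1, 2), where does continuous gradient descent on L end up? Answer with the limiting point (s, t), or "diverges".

(2, -1)

L is separable, so gradient descent decouples: s follows -∂L/∂s, t follows -∂L/∂t.
∂L/∂s = -12(s - 3)(s - 2)(s + 1); at s=1 this is -48, so s increases.
∂L/∂t = -12(t - 3)(t + 1)(t + 3); at t=2 this is 180, so t decreases.
s converges to its nearest critical value 2 (a local min of the s-part); t converges to -1. The iterate converges to (2, -1).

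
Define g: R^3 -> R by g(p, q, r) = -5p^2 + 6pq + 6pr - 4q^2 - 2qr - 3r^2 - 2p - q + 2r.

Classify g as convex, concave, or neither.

concave

g is quadratic, so its Hessian is the constant matrix H = [[-10, 6, 6], [6, -8, -2], [6, -2, -6]].
Leading principal minors: -10, 44, -80.
Signs alternate −, +, − ⇒ H ≺ 0 ⇒ concave.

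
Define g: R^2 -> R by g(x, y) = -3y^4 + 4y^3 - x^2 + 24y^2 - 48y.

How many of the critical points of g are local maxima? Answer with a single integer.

g separates as a function of x plus a function of y, so ∇g=0 decouples.
∂g/∂x = -2x = 0 at x ∈ {0}; ∂g/∂y = -12(y - 2)(y - 1)(y + 2) = 0 at y ∈ {-2, 1, 2}.
The Hessian is diagonal: diag(g_xx, g_yy). Second derivatives: g_xx(0)=-2; g_yy(-2)=-144, g_yy(1)=36, g_yy(2)=-48.
Local maxima occur where both diagonal entries negative: (0, -2), (0, 2). Count: 2.

2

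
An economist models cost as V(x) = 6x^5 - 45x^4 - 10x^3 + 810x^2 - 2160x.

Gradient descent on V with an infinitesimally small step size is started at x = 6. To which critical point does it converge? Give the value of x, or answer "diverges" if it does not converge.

4

V'(x) = 30(x - 4)(x - 3)(x - 2)(x + 3), so V'(6) = 6480.
Gradient descent moves in the -V' direction, i.e. x is decreasing.
The nearest critical point in that direction is x = 4, where V'' = 420 > 0 (a local minimum). The iterate converges there.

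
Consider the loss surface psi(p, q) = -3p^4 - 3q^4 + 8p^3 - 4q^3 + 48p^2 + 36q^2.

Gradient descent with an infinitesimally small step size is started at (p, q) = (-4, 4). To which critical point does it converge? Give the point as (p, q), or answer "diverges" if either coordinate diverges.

psi is separable, so gradient descent decouples: p follows -∂psi/∂p, q follows -∂psi/∂q.
∂psi/∂p = -12p(p - 4)(p + 2); at p=-4 this is 768, so p decreases.
∂psi/∂q = -12q(q - 2)(q + 3); at q=4 this is -672, so q increases.
The p-coordinate has no critical point in that direction and runs off to infinity.

diverges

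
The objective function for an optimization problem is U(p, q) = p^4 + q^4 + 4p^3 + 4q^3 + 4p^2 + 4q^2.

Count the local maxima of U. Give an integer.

U separates as a function of p plus a function of q, so ∇U=0 decouples.
∂U/∂p = 4p(p + 1)(p + 2) = 0 at p ∈ {-2, -1, 0}; ∂U/∂q = 4q(q + 1)(q + 2) = 0 at q ∈ {-2, -1, 0}.
The Hessian is diagonal: diag(U_pp, U_qq). Second derivatives: U_pp(-2)=8, U_pp(-1)=-4, U_pp(0)=8; U_qq(-2)=8, U_qq(-1)=-4, U_qq(0)=8.
Local maxima occur where both diagonal entries negative: (-1, -1). Count: 1.

1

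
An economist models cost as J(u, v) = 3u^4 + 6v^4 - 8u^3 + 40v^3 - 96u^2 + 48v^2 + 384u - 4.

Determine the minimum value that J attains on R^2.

-2052

J(u,v) separates as P(u) + Q(v) − 4, so its minimum is min P + min Q − 4.
P'(u) = 12(u - 4)(u - 2)(u + 4) vanishes at u ∈ {-4, 2, 4}; Q'(v) = 24v(v + 1)(v + 4) vanishes at v ∈ {-4, -1, 0}.
Local minima of P (where P''>0): P(-4)=-1792, P(4)=256. Local minima of Q: Q(-4)=-256, Q(0)=0.
So the global minimum of J is P(-4) + Q(-4) − 4 = -1792 − 256 − 4 = -2052, attained at (-4, -4).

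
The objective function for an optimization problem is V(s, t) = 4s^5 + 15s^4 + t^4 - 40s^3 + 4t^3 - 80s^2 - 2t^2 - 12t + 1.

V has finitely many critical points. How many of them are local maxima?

V separates as a function of s plus a function of t, so ∇V=0 decouples.
∂V/∂s = 20s(s - 2)(s + 1)(s + 4) = 0 at s ∈ {-4, -1, 0, 2}; ∂V/∂t = 4(t - 1)(t + 1)(t + 3) = 0 at t ∈ {-3, -1, 1}.
The Hessian is diagonal: diag(V_ss, V_tt). Second derivatives: V_ss(-4)=-1440, V_ss(-1)=180, V_ss(0)=-160, V_ss(2)=720; V_tt(-3)=32, V_tt(-1)=-16, V_tt(1)=32.
Local maxima occur where both diagonal entries negative: (-4, -1), (0, -1). Count: 2.

2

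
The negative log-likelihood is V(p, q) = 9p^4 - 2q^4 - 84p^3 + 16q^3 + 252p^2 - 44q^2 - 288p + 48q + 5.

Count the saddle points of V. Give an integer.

5

V separates as a function of p plus a function of q, so ∇V=0 decouples.
∂V/∂p = 36(p - 4)(p - 2)(p - 1) = 0 at p ∈ {1, 2, 4}; ∂V/∂q = -8(q - 3)(q - 2)(q - 1) = 0 at q ∈ {1, 2, 3}.
The Hessian is diagonal: diag(V_pp, V_qq). Second derivatives: V_pp(1)=108, V_pp(2)=-72, V_pp(4)=216; V_qq(1)=-16, V_qq(2)=8, V_qq(3)=-16.
Saddle points occur where the two diagonal entries have opposite signs: (1, 1), (1, 3), (2, 2), (4, 1), (4, 3). Count: 5.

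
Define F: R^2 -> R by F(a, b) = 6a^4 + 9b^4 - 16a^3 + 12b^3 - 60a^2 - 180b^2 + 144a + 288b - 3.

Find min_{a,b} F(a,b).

F(a,b) separates as P(a) + Q(b) − 3, so its minimum is min P + min Q − 3.
P'(a) = 24(a - 3)(a - 1)(a + 2) vanishes at a ∈ {-2, 1, 3}; Q'(b) = 36(b - 2)(b - 1)(b + 4) vanishes at b ∈ {-4, 1, 2}.
Local minima of P (where P''>0): P(-2)=-304, P(3)=-54. Local minima of Q: Q(-4)=-2496, Q(2)=96.
So the global minimum of F is P(-2) + Q(-4) − 3 = -304 − 2496 − 3 = -2803, attained at (-2, -4).

-2803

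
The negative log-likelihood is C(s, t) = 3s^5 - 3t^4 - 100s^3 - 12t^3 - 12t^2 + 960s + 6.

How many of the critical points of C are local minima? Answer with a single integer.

2

C separates as a function of s plus a function of t, so ∇C=0 decouples.
∂C/∂s = 15(s - 4)(s - 2)(s + 2)(s + 4) = 0 at s ∈ {-4, -2, 2, 4}; ∂C/∂t = -12t(t + 1)(t + 2) = 0 at t ∈ {-2, -1, 0}.
The Hessian is diagonal: diag(C_ss, C_tt). Second derivatives: C_ss(-4)=-1440, C_ss(-2)=720, C_ss(2)=-720, C_ss(4)=1440; C_tt(-2)=-24, C_tt(-1)=12, C_tt(0)=-24.
Local minima occur where both diagonal entries positive: (-2, -1), (4, -1). Count: 2.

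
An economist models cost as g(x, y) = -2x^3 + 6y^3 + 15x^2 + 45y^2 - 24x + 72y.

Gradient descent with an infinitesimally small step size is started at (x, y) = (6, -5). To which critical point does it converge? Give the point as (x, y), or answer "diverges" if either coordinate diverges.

diverges

g is separable, so gradient descent decouples: x follows -∂g/∂x, y follows -∂g/∂y.
∂g/∂x = -6(x - 4)(x - 1); at x=6 this is -60, so x increases.
∂g/∂y = 18(y + 1)(y + 4); at y=-5 this is 72, so y decreases.
The x-coordinate has no critical point in that direction and runs off to infinity.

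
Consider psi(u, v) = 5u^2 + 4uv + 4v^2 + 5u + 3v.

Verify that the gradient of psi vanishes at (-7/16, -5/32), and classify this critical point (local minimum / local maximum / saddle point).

∇psi = (10u + 4v + 5, 4u + 8v + 3); substituting (-7/16, -5/32) gives ∇psi = (0, 0), so (-7/16, -5/32) is indeed a critical point.
The Hessian of psi is constant: H = [[10, 4], [4, 8]].
det(H) = 10·8 − 4² = 64.
det(H) > 0 and tr(H) = 18 > 0, so H is positive definite and the point is a local minimum.

local minimum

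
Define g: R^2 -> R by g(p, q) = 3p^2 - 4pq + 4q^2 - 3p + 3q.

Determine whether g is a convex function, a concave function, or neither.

convex

g is quadratic, so its Hessian is the constant matrix H = [[6, -4], [-4, 8]].
det(H) = 32, tr(H) = 14.
det(H) > 0 and tr(H) > 0, so H is positive definite everywhere: convex.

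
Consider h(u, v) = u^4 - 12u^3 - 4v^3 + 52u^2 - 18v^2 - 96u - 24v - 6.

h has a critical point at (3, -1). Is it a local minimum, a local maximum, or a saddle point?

local maximum

The mixed partial ∂²h/∂u∂v is 0, so the Hessian at any point is diag(h_uu, h_vv) = diag(4(3u^2 - 18u + 26), -12(2v + 3)).
At (3, -1): H = diag(-4, -12).
Both eigenvalues are negative, so H is negative definite: a local maximum.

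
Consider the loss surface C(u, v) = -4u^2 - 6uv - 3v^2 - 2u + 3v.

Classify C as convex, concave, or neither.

C is quadratic, so its Hessian is the constant matrix H = [[-8, -6], [-6, -6]].
det(H) = 12, tr(H) = -14.
det(H) > 0 and tr(H) < 0, so H is negative definite everywhere: concave.

concave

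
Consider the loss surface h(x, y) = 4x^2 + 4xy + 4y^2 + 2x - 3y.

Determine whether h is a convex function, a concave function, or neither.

h is quadratic, so its Hessian is the constant matrix H = [[8, 4], [4, 8]].
det(H) = 48, tr(H) = 16.
det(H) > 0 and tr(H) > 0, so H is positive definite everywhere: convex.

convex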